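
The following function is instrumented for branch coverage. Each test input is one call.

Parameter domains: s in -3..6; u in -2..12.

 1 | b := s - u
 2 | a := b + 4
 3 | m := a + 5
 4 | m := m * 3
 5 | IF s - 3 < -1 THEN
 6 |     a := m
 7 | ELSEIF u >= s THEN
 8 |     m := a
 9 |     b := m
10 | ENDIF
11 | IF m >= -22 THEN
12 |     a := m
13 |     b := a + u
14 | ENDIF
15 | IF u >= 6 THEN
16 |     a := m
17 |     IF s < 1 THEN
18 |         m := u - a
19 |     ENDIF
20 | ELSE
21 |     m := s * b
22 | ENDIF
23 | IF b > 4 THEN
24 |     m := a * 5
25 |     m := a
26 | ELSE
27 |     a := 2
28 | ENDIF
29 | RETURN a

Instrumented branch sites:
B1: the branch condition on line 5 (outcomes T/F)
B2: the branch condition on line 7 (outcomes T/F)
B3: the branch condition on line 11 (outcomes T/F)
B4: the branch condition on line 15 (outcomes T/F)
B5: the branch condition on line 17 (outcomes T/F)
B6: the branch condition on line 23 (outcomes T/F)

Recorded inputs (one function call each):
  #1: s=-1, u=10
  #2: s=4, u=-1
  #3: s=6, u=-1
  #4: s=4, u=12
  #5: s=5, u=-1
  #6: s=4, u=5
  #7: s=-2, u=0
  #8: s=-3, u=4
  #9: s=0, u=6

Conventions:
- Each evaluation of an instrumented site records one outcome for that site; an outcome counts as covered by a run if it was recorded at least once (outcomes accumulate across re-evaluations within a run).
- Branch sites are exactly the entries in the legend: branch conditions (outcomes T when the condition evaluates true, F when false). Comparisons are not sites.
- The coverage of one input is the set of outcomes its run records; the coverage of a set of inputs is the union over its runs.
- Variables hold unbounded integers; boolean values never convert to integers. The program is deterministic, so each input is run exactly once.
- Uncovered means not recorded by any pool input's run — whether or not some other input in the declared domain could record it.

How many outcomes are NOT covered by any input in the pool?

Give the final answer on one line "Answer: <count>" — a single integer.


#1 (s=-1, u=10) -> B1->T, B3->T, B4->T, B5->T, B6->F; covered: B1=T, B3=T, B4=T, B5=T, B6=F
#2 (s=4, u=-1) -> B1->F, B2->F, B3->T, B4->F, B6->T; covered: B1=F, B2=F, B3=T, B4=F, B6=T
#3 (s=6, u=-1) -> B1->F, B2->F, B3->T, B4->F, B6->T; covered: B1=F, B2=F, B3=T, B4=F, B6=T
#4 (s=4, u=12) -> B1->F, B2->T, B3->T, B4->T, B5->F, B6->T; covered: B1=F, B2=T, B3=T, B4=T, B5=F, B6=T
#5 (s=5, u=-1) -> B1->F, B2->F, B3->T, B4->F, B6->T; covered: B1=F, B2=F, B3=T, B4=F, B6=T
#6 (s=4, u=5) -> B1->F, B2->T, B3->T, B4->F, B6->T; covered: B1=F, B2=T, B3=T, B4=F, B6=T
#7 (s=-2, u=0) -> B1->T, B3->T, B4->F, B6->T; covered: B1=T, B3=T, B4=F, B6=T
#8 (s=-3, u=4) -> B1->T, B3->T, B4->F, B6->T; covered: B1=T, B3=T, B4=F, B6=T
#9 (s=0, u=6) -> B1->T, B3->T, B4->T, B5->T, B6->T; covered: B1=T, B3=T, B4=T, B5=T, B6=T
union over the pool: B1=T, B1=F, B2=T, B2=F, B3=T, B4=T, B4=F, B5=T, B5=F, B6=T, B6=F
uncovered (1 of 12): B3=F
Answer: 1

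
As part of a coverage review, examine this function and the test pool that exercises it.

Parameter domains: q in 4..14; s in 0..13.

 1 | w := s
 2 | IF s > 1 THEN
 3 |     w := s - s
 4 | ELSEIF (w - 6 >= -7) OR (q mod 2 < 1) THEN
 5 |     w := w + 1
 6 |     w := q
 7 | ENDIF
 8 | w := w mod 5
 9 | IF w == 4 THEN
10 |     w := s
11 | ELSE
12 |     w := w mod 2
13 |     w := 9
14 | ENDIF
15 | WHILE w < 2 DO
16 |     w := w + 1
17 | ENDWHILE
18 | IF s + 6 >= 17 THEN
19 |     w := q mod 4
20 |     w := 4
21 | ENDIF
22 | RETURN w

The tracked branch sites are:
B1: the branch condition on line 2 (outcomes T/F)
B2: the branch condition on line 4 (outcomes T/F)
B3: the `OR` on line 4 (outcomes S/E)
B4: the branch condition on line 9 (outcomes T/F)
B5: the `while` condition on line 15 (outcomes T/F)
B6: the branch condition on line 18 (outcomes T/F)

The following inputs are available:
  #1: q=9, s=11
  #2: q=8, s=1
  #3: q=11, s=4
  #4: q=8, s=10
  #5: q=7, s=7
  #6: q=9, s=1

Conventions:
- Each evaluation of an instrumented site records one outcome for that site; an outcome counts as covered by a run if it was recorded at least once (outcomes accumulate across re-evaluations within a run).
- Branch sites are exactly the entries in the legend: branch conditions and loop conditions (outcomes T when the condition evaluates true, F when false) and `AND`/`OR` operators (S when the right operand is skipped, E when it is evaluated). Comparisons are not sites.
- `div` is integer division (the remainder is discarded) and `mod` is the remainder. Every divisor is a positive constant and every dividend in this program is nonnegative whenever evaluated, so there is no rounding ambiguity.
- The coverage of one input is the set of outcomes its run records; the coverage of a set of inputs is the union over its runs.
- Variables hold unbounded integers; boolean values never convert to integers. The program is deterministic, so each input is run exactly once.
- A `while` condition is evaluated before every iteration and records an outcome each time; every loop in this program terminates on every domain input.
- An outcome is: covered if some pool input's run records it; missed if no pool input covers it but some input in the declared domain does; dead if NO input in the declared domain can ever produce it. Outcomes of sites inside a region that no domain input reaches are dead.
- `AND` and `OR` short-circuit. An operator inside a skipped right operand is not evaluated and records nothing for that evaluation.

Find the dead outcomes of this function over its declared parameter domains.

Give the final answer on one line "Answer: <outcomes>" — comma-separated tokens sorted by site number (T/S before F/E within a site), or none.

sweeping the full domain (154 inputs) for each outcome:
  B2=F: zero occurrences over every domain input -> dead
  B3=E: zero occurrences over every domain input -> dead
  reachable outcomes have witnesses, e.g. B1=T (e.g. q=4, s=2), B1=F (e.g. q=4, s=0), B2=T (e.g. q=4, s=0), B3=S (e.g. q=4, s=0)

Answer: B2=F, B3=E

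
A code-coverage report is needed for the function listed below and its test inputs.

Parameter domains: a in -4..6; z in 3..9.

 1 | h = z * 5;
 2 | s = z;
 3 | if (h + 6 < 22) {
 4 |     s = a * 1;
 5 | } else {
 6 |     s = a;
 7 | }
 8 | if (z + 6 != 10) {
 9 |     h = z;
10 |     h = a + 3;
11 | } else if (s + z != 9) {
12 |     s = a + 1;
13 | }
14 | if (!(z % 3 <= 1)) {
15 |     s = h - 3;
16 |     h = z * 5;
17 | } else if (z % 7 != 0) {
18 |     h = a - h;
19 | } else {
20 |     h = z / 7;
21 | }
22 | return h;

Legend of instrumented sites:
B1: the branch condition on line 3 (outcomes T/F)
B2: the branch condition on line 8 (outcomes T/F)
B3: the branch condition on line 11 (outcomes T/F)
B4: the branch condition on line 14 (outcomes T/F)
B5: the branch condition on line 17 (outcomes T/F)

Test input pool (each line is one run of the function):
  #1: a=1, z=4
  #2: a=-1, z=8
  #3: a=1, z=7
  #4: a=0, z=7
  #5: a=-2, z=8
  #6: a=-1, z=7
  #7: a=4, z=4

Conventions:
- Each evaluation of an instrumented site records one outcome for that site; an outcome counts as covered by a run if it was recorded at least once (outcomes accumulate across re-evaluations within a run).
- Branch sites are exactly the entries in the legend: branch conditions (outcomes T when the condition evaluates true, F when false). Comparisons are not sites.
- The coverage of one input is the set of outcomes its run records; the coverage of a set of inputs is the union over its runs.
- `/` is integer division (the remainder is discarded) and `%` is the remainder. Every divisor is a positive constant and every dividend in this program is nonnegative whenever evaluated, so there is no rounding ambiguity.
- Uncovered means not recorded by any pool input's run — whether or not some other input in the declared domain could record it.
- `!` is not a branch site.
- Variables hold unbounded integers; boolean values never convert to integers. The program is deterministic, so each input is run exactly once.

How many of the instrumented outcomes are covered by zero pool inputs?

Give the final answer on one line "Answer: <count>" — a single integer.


input #1 (a=1, z=4): events B1->F, B2->F, B3->T, B4->F, B5->T; covers B1=F, B2=F, B3=T, B4=F, B5=T
input #2 (a=-1, z=8): events B1->F, B2->T, B4->T; covers B1=F, B2=T, B4=T
input #3 (a=1, z=7): events B1->F, B2->T, B4->F, B5->F; covers B1=F, B2=T, B4=F, B5=F
input #4 (a=0, z=7): events B1->F, B2->T, B4->F, B5->F; covers B1=F, B2=T, B4=F, B5=F
input #5 (a=-2, z=8): events B1->F, B2->T, B4->T; covers B1=F, B2=T, B4=T
input #6 (a=-1, z=7): events B1->F, B2->T, B4->F, B5->F; covers B1=F, B2=T, B4=F, B5=F
input #7 (a=4, z=4): events B1->F, B2->F, B3->T, B4->F, B5->T; covers B1=F, B2=F, B3=T, B4=F, B5=T
union over the pool: B1=F, B2=T, B2=F, B3=T, B4=T, B4=F, B5=T, B5=F
uncovered (2 of 10): B1=T, B3=F
Answer: 2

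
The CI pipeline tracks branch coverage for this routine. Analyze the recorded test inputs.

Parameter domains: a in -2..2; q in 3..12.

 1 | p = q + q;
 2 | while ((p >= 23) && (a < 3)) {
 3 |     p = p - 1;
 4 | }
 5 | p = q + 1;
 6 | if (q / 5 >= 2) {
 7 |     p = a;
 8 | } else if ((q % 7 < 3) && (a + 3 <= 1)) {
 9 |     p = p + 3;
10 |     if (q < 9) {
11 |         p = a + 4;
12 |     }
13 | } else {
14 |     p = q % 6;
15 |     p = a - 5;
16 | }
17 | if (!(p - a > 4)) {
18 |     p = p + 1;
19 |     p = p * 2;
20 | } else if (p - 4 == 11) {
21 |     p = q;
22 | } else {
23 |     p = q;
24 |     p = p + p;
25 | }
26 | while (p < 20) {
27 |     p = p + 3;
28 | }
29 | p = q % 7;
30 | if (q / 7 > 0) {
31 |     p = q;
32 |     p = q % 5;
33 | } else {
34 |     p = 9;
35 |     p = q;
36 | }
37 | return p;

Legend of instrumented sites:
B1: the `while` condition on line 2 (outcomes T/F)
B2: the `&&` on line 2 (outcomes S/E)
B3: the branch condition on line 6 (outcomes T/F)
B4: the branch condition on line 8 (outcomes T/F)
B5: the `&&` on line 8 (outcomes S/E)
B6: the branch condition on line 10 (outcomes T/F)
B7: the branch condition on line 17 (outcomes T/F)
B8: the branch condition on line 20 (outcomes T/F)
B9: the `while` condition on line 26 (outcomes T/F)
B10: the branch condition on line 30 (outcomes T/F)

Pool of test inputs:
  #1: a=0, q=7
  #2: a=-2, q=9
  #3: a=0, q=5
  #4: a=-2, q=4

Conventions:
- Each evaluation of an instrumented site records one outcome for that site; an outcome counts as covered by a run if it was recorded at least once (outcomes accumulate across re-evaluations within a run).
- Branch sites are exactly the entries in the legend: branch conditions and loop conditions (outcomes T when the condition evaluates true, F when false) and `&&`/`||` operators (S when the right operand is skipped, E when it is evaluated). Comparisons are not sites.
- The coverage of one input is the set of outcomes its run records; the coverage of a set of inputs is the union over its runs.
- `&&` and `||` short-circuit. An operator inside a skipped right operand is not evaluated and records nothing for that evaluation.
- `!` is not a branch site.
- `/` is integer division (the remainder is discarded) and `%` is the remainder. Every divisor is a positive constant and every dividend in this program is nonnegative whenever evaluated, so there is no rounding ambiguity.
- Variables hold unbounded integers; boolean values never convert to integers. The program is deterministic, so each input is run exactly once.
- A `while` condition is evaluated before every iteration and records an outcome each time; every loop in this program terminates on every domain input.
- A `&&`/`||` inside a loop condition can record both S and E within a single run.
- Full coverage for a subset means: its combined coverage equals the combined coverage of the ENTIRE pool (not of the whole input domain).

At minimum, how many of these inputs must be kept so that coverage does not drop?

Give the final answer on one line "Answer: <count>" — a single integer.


input #1, a=0, q=7: events B2->S, B1->F, B3->F, B5->E, B4->F, B7->T, B9->T, B9->T, B9->T, B9->T, B9->T, B9->T, B9->T, B9->T, ...; outcomes B1=F, B2=S, B3=F, B4=F, B5=E, B7=T, B9=T, B9=F, B10=T
input #2, a=-2, q=9: events B2->S, B1->F, B3->F, B5->E, B4->T, B6->F, B7->F, B8->F, B9->T, B9->F, B10->T; outcomes B1=F, B2=S, B3=F, B4=T, B5=E, B6=F, B7=F, B8=F, B9=T, B9=F, B10=T
input #3, a=0, q=5: events B2->S, B1->F, B3->F, B5->S, B4->F, B7->T, B9->T, B9->T, B9->T, B9->T, B9->T, B9->T, B9->T, B9->T, ...; outcomes B1=F, B2=S, B3=F, B4=F, B5=S, B7=T, B9=T, B9=F, B10=F
input #4, a=-2, q=4: events B2->S, B1->F, B3->F, B5->S, B4->F, B7->T, B9->T, B9->T, B9->T, B9->T, B9->T, B9->T, B9->T, B9->T, ...; outcomes B1=F, B2=S, B3=F, B4=F, B5=S, B7=T, B9=T, B9=F, B10=F
union over all inputs: B1=F, B2=S, B3=F, B4=T, B4=F, B5=S, B5=E, B6=F, B7=T, B7=F, B8=F, B9=T, B9=F, B10=T, B10=F (15 outcomes)
every size-1 subset falls short of the 15 outcomes (best: 11/15)
at size 2, {2, 3} reaches all 15 outcomes; every lexicographically earlier size-2 subset fails
Answer: 2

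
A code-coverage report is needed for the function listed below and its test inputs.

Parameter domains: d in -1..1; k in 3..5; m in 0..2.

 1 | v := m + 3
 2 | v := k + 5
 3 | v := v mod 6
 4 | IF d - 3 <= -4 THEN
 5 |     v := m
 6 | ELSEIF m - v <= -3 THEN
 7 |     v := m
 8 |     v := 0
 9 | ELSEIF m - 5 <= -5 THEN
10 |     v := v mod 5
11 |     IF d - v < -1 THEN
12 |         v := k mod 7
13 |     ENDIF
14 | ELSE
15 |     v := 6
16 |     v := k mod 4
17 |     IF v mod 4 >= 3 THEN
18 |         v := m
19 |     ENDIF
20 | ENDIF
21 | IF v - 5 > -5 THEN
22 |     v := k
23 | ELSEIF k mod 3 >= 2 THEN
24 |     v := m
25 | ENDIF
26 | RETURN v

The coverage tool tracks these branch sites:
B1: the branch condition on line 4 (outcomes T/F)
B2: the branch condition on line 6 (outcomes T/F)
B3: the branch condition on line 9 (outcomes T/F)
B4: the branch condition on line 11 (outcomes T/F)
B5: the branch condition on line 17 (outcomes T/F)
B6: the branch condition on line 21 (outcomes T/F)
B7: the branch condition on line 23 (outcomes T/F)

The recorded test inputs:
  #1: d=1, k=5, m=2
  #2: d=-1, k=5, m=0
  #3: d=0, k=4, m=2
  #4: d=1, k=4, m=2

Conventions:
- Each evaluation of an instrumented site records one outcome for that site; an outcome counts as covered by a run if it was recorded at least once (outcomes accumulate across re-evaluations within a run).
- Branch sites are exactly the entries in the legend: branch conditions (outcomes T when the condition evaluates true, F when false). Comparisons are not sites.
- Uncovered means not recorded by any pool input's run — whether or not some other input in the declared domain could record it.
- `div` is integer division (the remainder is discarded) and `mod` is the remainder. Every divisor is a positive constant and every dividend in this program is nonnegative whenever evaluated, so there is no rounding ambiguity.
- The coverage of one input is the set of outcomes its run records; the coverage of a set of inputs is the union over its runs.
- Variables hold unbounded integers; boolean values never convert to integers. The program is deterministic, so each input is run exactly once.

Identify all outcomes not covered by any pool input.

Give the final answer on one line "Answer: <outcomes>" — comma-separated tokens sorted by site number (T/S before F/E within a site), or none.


#1 (d=1, k=5, m=2) -> B1->F, B2->F, B3->F, B5->F, B6->T; covered: B1=F, B2=F, B3=F, B5=F, B6=T
#2 (d=-1, k=5, m=0) -> B1->T, B6->F, B7->T; covered: B1=T, B6=F, B7=T
#3 (d=0, k=4, m=2) -> B1->F, B2->F, B3->F, B5->F, B6->F, B7->F; covered: B1=F, B2=F, B3=F, B5=F, B6=F, B7=F
#4 (d=1, k=4, m=2) -> B1->F, B2->F, B3->F, B5->F, B6->F, B7->F; covered: B1=F, B2=F, B3=F, B5=F, B6=F, B7=F
union over the pool: B1=T, B1=F, B2=F, B3=F, B5=F, B6=T, B6=F, B7=T, B7=F
uncovered (5 of 14): B2=T, B3=T, B4=T, B4=F, B5=T
Answer: B2=T, B3=T, B4=T, B4=F, B5=T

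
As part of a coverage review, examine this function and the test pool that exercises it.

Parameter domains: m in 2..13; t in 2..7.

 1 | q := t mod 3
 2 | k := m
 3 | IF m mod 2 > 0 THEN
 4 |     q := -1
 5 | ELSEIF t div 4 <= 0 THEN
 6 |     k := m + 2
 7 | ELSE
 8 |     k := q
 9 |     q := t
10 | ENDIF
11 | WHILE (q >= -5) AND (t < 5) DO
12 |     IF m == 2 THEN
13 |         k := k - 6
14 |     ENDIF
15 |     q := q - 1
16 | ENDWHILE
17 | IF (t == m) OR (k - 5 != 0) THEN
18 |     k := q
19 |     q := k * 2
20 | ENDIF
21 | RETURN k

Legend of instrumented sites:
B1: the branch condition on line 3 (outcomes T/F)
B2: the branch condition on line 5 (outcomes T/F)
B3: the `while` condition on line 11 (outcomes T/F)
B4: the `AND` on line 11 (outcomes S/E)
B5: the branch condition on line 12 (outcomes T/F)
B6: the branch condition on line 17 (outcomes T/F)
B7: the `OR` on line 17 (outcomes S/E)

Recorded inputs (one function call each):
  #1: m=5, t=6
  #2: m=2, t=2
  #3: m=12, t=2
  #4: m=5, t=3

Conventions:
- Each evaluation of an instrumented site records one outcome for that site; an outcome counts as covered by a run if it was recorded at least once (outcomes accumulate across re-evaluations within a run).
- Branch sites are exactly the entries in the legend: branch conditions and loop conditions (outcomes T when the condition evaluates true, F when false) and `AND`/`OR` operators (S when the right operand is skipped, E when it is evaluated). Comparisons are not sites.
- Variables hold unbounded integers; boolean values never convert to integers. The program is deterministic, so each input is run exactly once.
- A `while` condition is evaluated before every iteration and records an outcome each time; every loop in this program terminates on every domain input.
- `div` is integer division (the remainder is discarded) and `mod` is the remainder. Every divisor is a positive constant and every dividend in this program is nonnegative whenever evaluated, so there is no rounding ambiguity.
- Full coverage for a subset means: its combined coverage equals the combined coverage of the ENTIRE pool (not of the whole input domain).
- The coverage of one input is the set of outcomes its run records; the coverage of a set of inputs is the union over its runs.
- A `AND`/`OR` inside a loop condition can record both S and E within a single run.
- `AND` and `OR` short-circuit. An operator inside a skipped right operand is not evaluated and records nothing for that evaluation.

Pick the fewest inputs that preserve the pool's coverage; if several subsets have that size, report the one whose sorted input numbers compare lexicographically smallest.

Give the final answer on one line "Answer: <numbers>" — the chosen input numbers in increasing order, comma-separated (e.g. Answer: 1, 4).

run #1 (m=5, t=6) records B1=T, B3=F, B4=E, B6=F, B7=E
run #2 (m=2, t=2) records B1=F, B2=T, B3=T, B3=F, B4=S, B4=E, B5=T, B6=T, B7=S
run #3 (m=12, t=2) records B1=F, B2=T, B3=T, B3=F, B4=S, B4=E, B5=F, B6=T, B7=E
run #4 (m=5, t=3) records B1=T, B3=T, B3=F, B4=S, B4=E, B5=F, B6=F, B7=E
together the pool reaches 13 outcomes: B1=T, B1=F, B2=T, B3=T, B3=F, B4=S, B4=E, B5=T, B5=F, B6=T, B6=F, B7=S, B7=E
no size-1 subset reaches all 13 outcomes (best union: 9/13)
inputs {2, 4} (size 2) cover everything; no size-2 subset with a lexicographically smaller index list covers all 13

Answer: 2, 4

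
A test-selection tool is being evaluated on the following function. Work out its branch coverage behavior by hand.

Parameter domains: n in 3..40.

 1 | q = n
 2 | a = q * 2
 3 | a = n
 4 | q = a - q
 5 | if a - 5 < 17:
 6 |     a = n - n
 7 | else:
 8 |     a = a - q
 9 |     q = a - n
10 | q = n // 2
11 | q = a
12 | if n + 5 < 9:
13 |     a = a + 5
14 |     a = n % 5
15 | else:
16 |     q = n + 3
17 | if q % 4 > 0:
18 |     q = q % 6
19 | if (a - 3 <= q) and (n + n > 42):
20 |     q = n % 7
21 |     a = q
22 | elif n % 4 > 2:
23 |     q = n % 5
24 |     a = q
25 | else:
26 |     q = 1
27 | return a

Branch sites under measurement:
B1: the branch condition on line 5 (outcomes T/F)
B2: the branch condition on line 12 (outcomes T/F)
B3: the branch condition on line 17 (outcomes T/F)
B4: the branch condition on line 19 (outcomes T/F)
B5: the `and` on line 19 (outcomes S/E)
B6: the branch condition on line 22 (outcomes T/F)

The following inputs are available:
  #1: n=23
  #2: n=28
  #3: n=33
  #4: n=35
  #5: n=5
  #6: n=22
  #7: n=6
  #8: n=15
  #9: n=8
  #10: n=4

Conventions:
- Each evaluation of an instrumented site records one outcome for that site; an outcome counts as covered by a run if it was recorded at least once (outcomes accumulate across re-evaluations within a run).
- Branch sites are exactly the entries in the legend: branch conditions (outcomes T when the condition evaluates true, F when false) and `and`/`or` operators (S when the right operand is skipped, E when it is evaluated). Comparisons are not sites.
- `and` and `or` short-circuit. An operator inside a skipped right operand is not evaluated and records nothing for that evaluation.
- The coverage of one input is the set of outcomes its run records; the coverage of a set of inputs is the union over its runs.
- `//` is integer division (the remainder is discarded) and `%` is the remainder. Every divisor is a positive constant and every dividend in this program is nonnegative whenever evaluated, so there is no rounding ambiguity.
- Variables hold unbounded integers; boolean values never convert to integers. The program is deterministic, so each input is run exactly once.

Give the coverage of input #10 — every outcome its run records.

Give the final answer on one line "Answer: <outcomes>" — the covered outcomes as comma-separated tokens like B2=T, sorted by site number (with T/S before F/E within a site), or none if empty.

Running input #10 (n=4), event by event:
  B1->T, B2->F, B3->T, B5->E, B4->F, B6->F
as a set, this run covers: B1=T, B2=F, B3=T, B4=F, B5=E, B6=F

Answer: B1=T, B2=F, B3=T, B4=F, B5=E, B6=F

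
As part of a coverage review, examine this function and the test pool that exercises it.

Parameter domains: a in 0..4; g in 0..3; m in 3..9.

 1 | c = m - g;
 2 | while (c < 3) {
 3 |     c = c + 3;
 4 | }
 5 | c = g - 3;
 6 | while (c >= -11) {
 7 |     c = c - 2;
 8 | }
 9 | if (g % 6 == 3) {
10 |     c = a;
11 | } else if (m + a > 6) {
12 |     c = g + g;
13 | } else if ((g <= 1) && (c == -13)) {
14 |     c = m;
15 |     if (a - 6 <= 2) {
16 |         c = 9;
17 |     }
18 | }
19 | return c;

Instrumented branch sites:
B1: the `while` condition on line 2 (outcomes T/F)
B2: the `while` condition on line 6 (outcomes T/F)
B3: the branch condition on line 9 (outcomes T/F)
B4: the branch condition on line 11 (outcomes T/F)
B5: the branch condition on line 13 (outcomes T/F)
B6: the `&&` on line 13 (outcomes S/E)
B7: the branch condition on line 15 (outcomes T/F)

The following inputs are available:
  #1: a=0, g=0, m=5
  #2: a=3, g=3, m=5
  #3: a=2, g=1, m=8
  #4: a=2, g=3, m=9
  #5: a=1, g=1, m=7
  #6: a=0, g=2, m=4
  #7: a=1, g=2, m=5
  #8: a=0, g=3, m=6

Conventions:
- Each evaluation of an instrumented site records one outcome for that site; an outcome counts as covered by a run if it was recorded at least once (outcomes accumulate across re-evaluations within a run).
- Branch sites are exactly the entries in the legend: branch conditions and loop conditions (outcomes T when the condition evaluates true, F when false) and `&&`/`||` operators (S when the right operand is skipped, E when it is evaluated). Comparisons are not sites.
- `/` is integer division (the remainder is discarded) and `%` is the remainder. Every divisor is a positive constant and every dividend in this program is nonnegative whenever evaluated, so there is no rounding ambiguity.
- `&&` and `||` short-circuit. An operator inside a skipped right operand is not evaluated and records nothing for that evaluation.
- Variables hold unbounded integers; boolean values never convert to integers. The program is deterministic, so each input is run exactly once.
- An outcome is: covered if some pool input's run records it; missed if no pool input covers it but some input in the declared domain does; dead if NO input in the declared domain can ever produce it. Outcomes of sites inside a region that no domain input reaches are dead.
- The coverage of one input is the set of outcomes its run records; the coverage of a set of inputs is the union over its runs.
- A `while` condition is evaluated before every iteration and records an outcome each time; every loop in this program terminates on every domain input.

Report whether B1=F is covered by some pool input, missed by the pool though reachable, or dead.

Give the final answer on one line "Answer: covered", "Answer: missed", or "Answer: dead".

B1=F is recorded by pool input(s) 1, 2, 3, 4, 5, 6, 7, 8 -> covered

Answer: covered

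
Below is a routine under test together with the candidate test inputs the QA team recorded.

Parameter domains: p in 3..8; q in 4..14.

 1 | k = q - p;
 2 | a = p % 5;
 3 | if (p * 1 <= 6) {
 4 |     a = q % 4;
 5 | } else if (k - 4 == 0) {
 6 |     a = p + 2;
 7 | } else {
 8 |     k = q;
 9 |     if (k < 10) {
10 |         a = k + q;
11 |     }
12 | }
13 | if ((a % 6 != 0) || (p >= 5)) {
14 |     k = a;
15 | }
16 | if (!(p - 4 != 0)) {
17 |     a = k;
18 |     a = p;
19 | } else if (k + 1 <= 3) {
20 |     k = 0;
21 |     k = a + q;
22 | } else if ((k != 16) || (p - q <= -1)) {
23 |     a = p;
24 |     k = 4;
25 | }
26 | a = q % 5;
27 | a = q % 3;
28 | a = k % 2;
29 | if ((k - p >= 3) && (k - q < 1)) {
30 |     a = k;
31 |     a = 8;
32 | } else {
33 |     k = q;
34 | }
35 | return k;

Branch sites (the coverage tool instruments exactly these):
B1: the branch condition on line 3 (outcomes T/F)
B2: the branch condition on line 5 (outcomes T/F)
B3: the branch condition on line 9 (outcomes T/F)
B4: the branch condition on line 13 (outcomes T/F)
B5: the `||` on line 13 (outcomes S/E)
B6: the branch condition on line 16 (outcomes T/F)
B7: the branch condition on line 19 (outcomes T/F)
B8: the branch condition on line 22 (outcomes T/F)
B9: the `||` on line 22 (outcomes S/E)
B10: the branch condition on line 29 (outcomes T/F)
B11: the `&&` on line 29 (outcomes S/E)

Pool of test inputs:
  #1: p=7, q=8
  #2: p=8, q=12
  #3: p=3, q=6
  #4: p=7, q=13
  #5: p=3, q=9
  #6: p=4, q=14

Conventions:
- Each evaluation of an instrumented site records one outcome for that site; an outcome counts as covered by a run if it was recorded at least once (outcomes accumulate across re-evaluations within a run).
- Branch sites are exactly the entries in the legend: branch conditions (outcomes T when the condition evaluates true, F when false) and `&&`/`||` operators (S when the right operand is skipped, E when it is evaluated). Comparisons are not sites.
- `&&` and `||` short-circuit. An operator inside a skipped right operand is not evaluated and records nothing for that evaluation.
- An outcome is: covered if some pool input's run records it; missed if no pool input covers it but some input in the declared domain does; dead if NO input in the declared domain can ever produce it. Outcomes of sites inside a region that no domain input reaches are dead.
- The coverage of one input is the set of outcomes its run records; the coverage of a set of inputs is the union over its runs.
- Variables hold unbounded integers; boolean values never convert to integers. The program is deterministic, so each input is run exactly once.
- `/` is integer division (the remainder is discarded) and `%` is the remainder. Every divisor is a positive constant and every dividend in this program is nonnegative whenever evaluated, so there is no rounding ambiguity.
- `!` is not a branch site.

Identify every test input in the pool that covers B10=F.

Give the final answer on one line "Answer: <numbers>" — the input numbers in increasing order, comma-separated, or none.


input #1 (p=7, q=8): hits B10=F
input #2 (p=8, q=12): hits B10=F
input #3 (p=3, q=6): hits B10=F
input #4 (p=7, q=13): hits B10=F
input #5 (p=3, q=9): hits B10=F
input #6 (p=4, q=14): hits B10=F
Answer: 1, 2, 3, 4, 5, 6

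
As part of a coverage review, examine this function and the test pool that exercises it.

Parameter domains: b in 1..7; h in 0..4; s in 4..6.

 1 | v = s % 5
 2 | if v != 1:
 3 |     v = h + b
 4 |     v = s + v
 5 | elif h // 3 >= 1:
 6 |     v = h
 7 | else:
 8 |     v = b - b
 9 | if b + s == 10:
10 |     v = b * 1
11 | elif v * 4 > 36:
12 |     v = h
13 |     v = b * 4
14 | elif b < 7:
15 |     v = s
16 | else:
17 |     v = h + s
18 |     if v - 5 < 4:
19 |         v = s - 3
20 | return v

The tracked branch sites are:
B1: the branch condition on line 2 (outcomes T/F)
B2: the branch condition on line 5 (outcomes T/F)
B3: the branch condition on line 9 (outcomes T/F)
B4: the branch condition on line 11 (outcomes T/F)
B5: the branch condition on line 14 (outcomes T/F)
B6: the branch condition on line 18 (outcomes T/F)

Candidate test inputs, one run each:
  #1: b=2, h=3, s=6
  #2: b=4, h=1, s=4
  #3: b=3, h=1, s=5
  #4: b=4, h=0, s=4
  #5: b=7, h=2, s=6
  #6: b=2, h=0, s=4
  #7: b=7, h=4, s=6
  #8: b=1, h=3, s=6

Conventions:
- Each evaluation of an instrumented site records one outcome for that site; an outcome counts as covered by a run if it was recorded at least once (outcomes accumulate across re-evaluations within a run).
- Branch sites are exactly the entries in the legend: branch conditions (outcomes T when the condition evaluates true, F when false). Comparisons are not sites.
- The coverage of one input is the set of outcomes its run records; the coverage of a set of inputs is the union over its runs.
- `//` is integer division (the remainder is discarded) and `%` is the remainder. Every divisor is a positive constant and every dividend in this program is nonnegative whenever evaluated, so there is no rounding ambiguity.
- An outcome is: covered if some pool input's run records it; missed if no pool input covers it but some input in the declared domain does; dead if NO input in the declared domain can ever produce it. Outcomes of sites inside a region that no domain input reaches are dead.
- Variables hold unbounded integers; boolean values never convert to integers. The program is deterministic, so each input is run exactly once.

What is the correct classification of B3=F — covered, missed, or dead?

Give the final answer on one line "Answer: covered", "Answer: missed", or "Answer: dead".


B3=F is recorded by pool input(s) 1, 2, 3, 4, 5, 6, 7, 8 -> covered
Answer: covered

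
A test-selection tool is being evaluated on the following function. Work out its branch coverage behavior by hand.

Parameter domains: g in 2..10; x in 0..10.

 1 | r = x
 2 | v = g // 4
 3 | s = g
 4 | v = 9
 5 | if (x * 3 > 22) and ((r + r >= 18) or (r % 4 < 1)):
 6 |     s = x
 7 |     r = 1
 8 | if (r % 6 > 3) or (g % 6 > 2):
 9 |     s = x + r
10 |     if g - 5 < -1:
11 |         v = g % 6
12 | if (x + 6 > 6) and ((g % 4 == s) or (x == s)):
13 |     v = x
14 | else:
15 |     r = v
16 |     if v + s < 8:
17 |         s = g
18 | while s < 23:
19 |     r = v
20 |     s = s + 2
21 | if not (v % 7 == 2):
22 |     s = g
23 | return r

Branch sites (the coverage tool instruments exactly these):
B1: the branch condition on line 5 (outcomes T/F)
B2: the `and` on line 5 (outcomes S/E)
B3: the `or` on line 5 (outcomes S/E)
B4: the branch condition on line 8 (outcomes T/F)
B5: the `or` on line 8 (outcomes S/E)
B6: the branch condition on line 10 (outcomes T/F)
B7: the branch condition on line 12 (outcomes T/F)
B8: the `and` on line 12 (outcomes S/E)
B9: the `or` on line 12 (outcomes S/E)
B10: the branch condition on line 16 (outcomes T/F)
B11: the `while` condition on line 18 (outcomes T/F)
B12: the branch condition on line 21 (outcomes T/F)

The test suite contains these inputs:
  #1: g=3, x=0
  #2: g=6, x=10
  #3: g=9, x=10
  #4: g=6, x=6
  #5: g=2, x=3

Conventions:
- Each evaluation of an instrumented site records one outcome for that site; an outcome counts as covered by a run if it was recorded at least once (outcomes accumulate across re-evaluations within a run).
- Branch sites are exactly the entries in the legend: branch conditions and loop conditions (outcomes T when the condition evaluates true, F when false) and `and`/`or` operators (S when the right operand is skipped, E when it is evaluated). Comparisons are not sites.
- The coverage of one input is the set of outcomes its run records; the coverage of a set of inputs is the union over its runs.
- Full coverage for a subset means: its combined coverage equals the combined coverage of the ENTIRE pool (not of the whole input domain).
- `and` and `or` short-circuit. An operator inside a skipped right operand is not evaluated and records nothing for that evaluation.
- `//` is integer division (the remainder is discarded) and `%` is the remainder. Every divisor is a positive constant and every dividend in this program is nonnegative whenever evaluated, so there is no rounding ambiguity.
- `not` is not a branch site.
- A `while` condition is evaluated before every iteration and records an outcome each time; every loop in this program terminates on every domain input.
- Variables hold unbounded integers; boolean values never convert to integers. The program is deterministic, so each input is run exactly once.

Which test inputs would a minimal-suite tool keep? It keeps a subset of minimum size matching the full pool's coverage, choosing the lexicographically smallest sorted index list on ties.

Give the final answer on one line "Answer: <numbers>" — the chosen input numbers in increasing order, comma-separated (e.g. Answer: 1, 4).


test 1 (g=3, x=0) fires B2->S, B1->F, B5->E, B4->T, B6->T, B8->S, B7->F, B10->T, B11->T, B11->T, B11->T, B11->T, B11->T, B11->T, ...; hits B1=F, B2=S, B4=T, B5=E, B6=T, B7=F, B8=S, B10=T, B11=T, B11=F, B12=T
test 2 (g=6, x=10) fires B2->E, B3->S, B1->T, B5->E, B4->F, B8->E, B9->E, B7->T, B11->T, B11->T, B11->T, B11->T, B11->T, B11->T, ...; hits B1=T, B2=E, B3=S, B4=F, B5=E, B7=T, B8=E, B9=E, B11=T, B11=F, B12=T
test 3 (g=9, x=10) fires B2->E, B3->S, B1->T, B5->E, B4->T, B6->F, B8->E, B9->E, B7->F, B10->F, B11->T, B11->T, B11->T, B11->T, ...; hits B1=T, B2=E, B3=S, B4=T, B5=E, B6=F, B7=F, B8=E, B9=E, B10=F, B11=T, B11=F, B12=F
test 4 (g=6, x=6) fires B2->S, B1->F, B5->E, B4->F, B8->E, B9->E, B7->T, B11->T, B11->T, B11->T, B11->T, B11->T, B11->T, B11->T, ...; hits B1=F, B2=S, B4=F, B5=E, B7=T, B8=E, B9=E, B11=T, B11=F, B12=T
test 5 (g=2, x=3) fires B2->S, B1->F, B5->E, B4->F, B8->E, B9->S, B7->T, B11->T, B11->T, B11->T, B11->T, B11->T, B11->T, B11->T, ...; hits B1=F, B2=S, B4=F, B5=E, B7=T, B8=E, B9=S, B11=T, B11=F, B12=T
together the pool reaches 22 outcomes: B1=T, B1=F, B2=S, B2=E, B3=S, B4=T, B4=F, B5=E, B6=T, B6=F, B7=T, B7=F, B8=S, B8=E, B9=S, B9=E, B10=T, B10=F, B11=T, B11=F, B12=T, B12=F
no size-1 subset reaches all 22 outcomes (best union: 13/22)
no size-2 subset reaches all 22 outcomes (best union: 19/22)
at size 3, {1, 3, 5} reaches all 22 outcomes; every lexicographically earlier size-3 subset fails
Answer: 1, 3, 5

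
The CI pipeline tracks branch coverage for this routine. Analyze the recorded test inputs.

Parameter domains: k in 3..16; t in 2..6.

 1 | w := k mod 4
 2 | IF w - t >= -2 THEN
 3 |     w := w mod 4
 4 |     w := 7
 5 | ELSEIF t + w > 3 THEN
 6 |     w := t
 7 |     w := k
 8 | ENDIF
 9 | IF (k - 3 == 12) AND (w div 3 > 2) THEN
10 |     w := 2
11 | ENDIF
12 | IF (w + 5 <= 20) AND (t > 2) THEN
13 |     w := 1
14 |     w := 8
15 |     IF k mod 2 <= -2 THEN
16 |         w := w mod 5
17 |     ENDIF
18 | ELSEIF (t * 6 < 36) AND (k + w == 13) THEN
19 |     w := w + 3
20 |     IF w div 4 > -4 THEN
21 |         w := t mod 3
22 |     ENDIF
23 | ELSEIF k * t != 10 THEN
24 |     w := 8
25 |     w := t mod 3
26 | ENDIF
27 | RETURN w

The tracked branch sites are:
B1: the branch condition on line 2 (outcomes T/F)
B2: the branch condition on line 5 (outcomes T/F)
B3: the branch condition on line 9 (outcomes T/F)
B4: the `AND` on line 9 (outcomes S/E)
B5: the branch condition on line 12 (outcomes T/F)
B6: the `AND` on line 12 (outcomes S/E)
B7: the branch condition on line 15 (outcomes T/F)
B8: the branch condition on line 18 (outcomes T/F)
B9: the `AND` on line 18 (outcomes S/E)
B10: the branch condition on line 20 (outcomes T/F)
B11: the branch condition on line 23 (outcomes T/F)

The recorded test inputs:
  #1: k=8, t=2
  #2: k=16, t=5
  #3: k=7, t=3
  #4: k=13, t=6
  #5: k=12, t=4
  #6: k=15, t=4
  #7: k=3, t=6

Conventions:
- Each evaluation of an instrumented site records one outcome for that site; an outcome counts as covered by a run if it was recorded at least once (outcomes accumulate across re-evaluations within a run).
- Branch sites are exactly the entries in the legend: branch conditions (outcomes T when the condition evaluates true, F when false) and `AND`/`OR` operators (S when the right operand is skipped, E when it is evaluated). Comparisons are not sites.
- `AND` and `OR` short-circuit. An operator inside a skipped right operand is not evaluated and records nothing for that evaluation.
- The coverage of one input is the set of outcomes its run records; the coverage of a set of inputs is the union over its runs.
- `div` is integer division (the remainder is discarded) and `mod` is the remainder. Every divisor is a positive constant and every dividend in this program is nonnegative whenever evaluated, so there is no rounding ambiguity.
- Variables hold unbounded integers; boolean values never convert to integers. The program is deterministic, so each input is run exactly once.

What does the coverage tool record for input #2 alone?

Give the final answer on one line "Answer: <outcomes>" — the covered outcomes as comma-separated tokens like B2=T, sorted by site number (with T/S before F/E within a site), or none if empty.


Event log for input #2 (k=16, t=5):
  B1->F, B2->T, B4->S, B3->F, B6->S, B5->F, B9->E, B8->F, B11->T
distinct outcomes covered: B1=F, B2=T, B3=F, B4=S, B5=F, B6=S, B8=F, B9=E, B11=T
Answer: B1=F, B2=T, B3=F, B4=S, B5=F, B6=S, B8=F, B9=E, B11=T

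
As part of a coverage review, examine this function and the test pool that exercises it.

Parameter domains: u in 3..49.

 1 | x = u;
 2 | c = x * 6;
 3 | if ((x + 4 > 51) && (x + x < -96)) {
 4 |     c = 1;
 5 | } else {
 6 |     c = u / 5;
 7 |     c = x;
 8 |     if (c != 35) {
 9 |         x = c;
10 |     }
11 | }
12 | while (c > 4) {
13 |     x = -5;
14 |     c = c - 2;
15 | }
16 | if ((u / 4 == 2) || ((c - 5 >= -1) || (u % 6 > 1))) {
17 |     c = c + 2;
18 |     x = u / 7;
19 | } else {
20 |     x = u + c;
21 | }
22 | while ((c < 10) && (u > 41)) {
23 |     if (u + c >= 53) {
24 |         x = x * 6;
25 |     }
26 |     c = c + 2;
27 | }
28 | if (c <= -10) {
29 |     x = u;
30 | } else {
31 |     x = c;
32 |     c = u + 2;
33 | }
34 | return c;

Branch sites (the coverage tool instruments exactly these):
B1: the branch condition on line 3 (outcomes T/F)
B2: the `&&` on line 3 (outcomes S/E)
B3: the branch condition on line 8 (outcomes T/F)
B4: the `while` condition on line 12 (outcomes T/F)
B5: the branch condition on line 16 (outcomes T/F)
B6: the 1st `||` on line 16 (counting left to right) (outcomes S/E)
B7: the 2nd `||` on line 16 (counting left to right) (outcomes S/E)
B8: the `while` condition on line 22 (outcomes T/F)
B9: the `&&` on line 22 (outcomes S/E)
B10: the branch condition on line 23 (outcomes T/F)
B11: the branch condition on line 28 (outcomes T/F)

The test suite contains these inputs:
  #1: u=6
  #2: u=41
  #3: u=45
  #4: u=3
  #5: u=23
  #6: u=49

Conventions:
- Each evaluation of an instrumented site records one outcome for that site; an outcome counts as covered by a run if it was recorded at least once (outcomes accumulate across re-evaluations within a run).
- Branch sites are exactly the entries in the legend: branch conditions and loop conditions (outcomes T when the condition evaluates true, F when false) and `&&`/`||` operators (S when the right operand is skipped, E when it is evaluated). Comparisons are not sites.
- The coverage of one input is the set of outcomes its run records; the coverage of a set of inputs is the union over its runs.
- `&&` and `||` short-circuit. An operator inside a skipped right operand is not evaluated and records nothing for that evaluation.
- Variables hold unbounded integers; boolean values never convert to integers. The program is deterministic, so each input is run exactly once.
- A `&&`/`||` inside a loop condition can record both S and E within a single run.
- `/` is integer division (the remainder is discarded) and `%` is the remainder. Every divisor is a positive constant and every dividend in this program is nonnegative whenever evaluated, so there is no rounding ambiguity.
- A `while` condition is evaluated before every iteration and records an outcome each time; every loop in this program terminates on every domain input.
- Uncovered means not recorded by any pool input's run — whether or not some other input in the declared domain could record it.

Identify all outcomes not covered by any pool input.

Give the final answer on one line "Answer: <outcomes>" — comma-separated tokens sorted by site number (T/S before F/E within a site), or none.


input #1 (u=6): covers B1=F, B2=S, B3=T, B4=T, B4=F, B5=T, B6=E, B7=S, B8=F, B9=E, B11=F
input #2 (u=41): covers B1=F, B2=S, B3=T, B4=T, B4=F, B5=T, B6=E, B7=E, B8=F, B9=E, B11=F
input #3 (u=45): covers B1=F, B2=S, B3=T, B4=T, B4=F, B5=T, B6=E, B7=E, B8=T, B8=F, B9=S, B9=E, B10=T, B10=F, B11=F
input #4 (u=3): covers B1=F, B2=S, B3=T, B4=F, B5=T, B6=E, B7=E, B8=F, B9=E, B11=F
input #5 (u=23): covers B1=F, B2=S, B3=T, B4=T, B4=F, B5=T, B6=E, B7=E, B8=F, B9=E, B11=F
input #6 (u=49): covers B1=F, B2=E, B3=T, B4=T, B4=F, B5=F, B6=E, B7=E, B8=T, B8=F, B9=S, B9=E, B10=T, B10=F, B11=F
union over the pool: B1=F, B2=S, B2=E, B3=T, B4=T, B4=F, B5=T, B5=F, B6=E, B7=S, B7=E, B8=T, B8=F, B9=S, B9=E, B10=T, B10=F, B11=F
uncovered (4 of 22): B1=T, B3=F, B6=S, B11=T
Answer: B1=T, B3=F, B6=S, B11=T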